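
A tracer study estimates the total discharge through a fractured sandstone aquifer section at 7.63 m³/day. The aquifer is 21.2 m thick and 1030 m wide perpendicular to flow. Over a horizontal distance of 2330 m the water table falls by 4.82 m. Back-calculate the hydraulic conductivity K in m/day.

Cross-sectional area A = 1030 × 21.2 = 21836 m².
Hydraulic gradient i = Δh / L = 4.82 / 2330 = 0.002069.
From Q = K·A·i, K = Q / (A·i) = 7.63 / (21836 × 0.002069) = 0.1689 m/day.

0.169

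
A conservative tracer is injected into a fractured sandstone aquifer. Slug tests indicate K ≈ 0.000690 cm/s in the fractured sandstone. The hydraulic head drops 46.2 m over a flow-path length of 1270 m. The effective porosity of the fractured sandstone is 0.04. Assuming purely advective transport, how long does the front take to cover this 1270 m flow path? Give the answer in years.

Convert K: 0.000690 cm/s × 864 = 0.5962 m/day.
Hydraulic gradient i = Δh / L = 46.2 / 1270 = 0.03638.
Darcy flux q = K · i = 0.5962 × 0.03638 = 0.02169 m/day.
Seepage velocity v = q / n_e = 0.02169 / 0.04 = 0.5422 m/day.
Travel time t = L / v = 1270 / 0.5422 = 2342 days = 6.413 years.

6.41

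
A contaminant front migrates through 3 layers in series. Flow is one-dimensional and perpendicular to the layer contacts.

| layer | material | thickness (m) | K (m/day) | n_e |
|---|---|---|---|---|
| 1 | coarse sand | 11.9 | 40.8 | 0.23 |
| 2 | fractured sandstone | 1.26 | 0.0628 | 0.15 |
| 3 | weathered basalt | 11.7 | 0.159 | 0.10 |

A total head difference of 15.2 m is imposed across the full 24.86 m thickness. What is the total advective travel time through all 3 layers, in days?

With flow normal to the layers, continuity requires the same specific discharge q through every layer.
Σ(b_i/K_i) = 11.9/40.8 + 1.26/0.0628 + 11.7/0.159 = 93.94 d.
q = Δh / Σ(b_i/K_i) = 15.2 / 93.94 = 0.1618 m/day.
In each layer the seepage velocity is v_i = q/n_i, so the layer transit time is t_i = b_i·n_i / q:
  layer 1 (coarse sand): t_1 = 11.9 × 0.23 / 0.1618 = 16.92 d
  layer 2 (fractured sandstone): t_2 = 1.26 × 0.15 / 0.1618 = 1.168 d
  layer 3 (weathered basalt): t_3 = 11.7 × 0.10 / 0.1618 = 7.231 d
Total t = Σ t_i = 25.31 days.

25.3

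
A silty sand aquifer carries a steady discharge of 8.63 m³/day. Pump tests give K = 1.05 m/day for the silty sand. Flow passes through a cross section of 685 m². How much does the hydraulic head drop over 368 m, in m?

4.42

From Q = K·A·i, i = Q / (K·A) = 8.63 / (1.050 × 685.0) = 0.01200.
Head loss Δh = i · L = 0.01200 × 368 = 4.415 m.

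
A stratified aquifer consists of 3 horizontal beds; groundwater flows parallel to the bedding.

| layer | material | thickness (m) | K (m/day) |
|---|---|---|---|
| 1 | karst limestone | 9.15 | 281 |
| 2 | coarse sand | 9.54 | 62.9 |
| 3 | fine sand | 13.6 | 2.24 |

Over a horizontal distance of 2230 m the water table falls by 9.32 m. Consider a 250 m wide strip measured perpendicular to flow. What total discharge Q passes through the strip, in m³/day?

Flow is parallel to layering, so each bed carries its own Darcy discharge and the transmissivities add.
Σ(K_i·b_i) = 281×9.15 + 62.9×9.54 + 2.24×13.6 = 3202 m²/day.
Hydraulic gradient i = Δh / L = 9.32 / 2230 = 0.004179.
Q = Σ(K_i·b_i) · W · i = 3202 × 250 × 0.004179 = 3345 m³/day.

3350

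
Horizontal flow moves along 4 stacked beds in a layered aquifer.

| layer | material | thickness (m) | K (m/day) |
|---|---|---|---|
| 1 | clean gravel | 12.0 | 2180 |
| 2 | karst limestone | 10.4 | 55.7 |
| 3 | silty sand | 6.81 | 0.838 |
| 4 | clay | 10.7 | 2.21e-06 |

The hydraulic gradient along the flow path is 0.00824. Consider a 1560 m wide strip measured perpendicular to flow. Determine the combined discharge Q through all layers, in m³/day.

344000

Flow is parallel to layering, so each bed carries its own Darcy discharge and the transmissivities add.
Σ(K_i·b_i) = 2180×12.0 + 55.7×10.4 + 0.838×6.81 + 2.21e-06×10.7 = 26745 m²/day.
Hydraulic gradient i = 0.00824.
Q = Σ(K_i·b_i) · W · i = 26745 × 1560 × 0.008240 = 3.438e+05 m³/day.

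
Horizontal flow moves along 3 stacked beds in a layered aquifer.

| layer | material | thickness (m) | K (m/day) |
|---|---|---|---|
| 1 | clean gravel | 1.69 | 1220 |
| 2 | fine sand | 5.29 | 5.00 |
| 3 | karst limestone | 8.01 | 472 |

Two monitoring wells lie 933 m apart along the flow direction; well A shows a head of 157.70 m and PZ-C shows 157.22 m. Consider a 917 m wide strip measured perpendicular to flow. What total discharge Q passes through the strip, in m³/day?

2770

Flow is parallel to layering, so each bed carries its own Darcy discharge and the transmissivities add.
Σ(K_i·b_i) = 1220×1.69 + 5.00×5.29 + 472×8.01 = 5869 m²/day.
Hydraulic gradient i = (157.70 − 157.22) / 933 = 0.48 / 933 = 0.0005145.
Q = Σ(K_i·b_i) · W · i = 5869 × 917 × 0.0005145 = 2769 m³/day.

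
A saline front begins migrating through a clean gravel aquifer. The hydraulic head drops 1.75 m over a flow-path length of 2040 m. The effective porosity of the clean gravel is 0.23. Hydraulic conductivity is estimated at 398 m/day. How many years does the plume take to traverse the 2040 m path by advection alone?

Hydraulic gradient i = Δh / L = 1.75 / 2040 = 0.0008578.
Darcy flux q = K · i = 398.0 × 0.0008578 = 0.3414 m/day.
Seepage velocity v = q / n_e = 0.3414 / 0.23 = 1.484 m/day.
Travel time t = L / v = 2040 / 1.484 = 1374 days = 3.763 years.

3.76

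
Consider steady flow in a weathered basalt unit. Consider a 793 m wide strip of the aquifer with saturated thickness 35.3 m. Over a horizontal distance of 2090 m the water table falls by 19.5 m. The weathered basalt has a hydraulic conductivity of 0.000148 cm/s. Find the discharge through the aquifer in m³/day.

33.4

Convert K: 0.000148 cm/s × 864 = 0.1279 m/day.
Cross-sectional area A = 793 × 35.3 = 27993 m².
Hydraulic gradient i = Δh / L = 19.5 / 2090 = 0.009330.
Darcy's law: Q = K · A · i = 0.1279 × 27993 × 0.009330 = 33.40 m³/day.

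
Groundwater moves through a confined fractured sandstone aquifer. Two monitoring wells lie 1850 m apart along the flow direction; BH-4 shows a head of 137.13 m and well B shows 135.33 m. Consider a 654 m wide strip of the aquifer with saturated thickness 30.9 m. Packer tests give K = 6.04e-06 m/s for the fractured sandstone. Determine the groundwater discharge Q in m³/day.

10.3

Convert K: 6.04e-06 m/s × 86400 = 0.5219 m/day.
Cross-sectional area A = 654 × 30.9 = 20209 m².
Hydraulic gradient i = (137.13 − 135.33) / 1850 = 1.8 / 1850 = 0.0009730.
Darcy's law: Q = K · A · i = 0.5219 × 20209 × 0.0009730 = 10.26 m³/day.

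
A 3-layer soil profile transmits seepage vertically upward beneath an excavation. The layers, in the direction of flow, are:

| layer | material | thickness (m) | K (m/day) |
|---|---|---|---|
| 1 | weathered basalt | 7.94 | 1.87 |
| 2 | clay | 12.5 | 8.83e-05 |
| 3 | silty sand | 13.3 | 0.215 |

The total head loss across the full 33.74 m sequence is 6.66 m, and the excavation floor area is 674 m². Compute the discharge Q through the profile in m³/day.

0.0317

Flow is perpendicular to layering, so the layers act in series and the equivalent K is the thickness-weighted harmonic mean.
Total thickness L = 7.94 + 12.5 + 13.3 = 33.74 m.
Σ(b_i/K_i) = 7.94/1.87 + 12.5/8.83e-05 + 13.3/0.215 = 1.416e+05 d.
K_eq = L / Σ(b_i/K_i) = 33.74 / 1.416e+05 = 0.0002382 m/day.
Q = K_eq · A · (Δh/L) = 0.0002382 × 674 × (6.66/33.74) = 0.03169 m³/day.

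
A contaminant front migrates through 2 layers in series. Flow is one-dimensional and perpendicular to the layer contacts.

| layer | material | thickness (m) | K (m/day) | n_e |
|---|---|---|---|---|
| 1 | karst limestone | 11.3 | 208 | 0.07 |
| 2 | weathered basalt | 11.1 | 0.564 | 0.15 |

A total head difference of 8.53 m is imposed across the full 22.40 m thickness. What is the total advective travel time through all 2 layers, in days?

5.68

With flow normal to the layers, continuity requires the same specific discharge q through every layer.
Σ(b_i/K_i) = 11.3/208 + 11.1/0.564 = 19.74 d.
q = Δh / Σ(b_i/K_i) = 8.53 / 19.74 = 0.4322 m/day.
In each layer the seepage velocity is v_i = q/n_i, so the layer transit time is t_i = b_i·n_i / q:
  layer 1 (karst limestone): t_1 = 11.3 × 0.07 / 0.4322 = 1.830 d
  layer 2 (weathered basalt): t_2 = 11.1 × 0.15 / 0.4322 = 3.852 d
Total t = Σ t_i = 5.682 days.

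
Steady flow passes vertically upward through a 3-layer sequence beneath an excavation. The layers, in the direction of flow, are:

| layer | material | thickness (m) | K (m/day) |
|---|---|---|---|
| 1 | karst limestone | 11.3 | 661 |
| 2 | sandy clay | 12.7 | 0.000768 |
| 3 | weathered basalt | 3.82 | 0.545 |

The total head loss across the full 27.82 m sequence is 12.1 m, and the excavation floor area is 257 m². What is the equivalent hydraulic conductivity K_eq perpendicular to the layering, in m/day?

0.00168

Flow is perpendicular to layering, so the layers act in series and the equivalent K is the thickness-weighted harmonic mean.
Total thickness L = 11.3 + 12.7 + 3.82 = 27.82 m.
Σ(b_i/K_i) = 11.3/661 + 12.7/0.000768 + 3.82/0.545 = 16543 d.
K_eq = L / Σ(b_i/K_i) = 27.82 / 16543 = 0.001682 m/day.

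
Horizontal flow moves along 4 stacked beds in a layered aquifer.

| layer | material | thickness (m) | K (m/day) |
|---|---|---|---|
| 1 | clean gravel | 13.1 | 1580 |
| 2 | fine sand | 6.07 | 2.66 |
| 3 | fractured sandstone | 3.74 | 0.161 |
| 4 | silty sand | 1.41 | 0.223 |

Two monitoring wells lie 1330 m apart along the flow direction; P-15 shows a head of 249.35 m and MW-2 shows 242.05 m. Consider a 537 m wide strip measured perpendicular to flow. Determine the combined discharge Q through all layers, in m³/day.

61100

Flow is parallel to layering, so each bed carries its own Darcy discharge and the transmissivities add.
Σ(K_i·b_i) = 1580×13.1 + 2.66×6.07 + 0.161×3.74 + 0.223×1.41 = 20715 m²/day.
Hydraulic gradient i = (249.35 − 242.05) / 1330 = 7.3 / 1330 = 0.005489.
Q = Σ(K_i·b_i) · W · i = 20715 × 537 × 0.005489 = 61056 m³/day.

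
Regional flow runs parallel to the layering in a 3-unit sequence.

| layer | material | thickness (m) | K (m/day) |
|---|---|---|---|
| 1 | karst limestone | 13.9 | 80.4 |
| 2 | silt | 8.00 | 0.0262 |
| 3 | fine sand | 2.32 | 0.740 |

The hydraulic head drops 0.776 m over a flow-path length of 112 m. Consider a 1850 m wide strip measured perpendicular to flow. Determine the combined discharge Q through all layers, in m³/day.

14300

Flow is parallel to layering, so each bed carries its own Darcy discharge and the transmissivities add.
Σ(K_i·b_i) = 80.4×13.9 + 0.0262×8.00 + 0.740×2.32 = 1119 m²/day.
Hydraulic gradient i = Δh / L = 0.776 / 112 = 0.006929.
Q = Σ(K_i·b_i) · W · i = 1119 × 1850 × 0.006929 = 14349 m³/day.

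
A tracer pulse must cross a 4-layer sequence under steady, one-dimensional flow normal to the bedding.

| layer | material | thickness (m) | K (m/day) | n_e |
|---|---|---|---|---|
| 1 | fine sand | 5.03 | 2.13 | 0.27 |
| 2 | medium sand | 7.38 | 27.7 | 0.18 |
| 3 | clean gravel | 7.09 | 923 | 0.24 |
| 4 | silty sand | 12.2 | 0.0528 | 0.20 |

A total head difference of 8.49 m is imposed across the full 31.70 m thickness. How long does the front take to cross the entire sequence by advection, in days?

With flow normal to the layers, continuity requires the same specific discharge q through every layer.
Σ(b_i/K_i) = 5.03/2.13 + 7.38/27.7 + 7.09/923 + 12.2/0.0528 = 233.7 d.
q = Δh / Σ(b_i/K_i) = 8.49 / 233.7 = 0.03633 m/day.
In each layer the seepage velocity is v_i = q/n_i, so the layer transit time is t_i = b_i·n_i / q:
  layer 1 (fine sand): t_1 = 5.03 × 0.27 / 0.03633 = 37.38 d
  layer 2 (medium sand): t_2 = 7.38 × 0.18 / 0.03633 = 36.57 d
  layer 3 (clean gravel): t_3 = 7.09 × 0.24 / 0.03633 = 46.84 d
  layer 4 (silty sand): t_4 = 12.2 × 0.20 / 0.03633 = 67.16 d
Total t = Σ t_i = 188.0 days.

188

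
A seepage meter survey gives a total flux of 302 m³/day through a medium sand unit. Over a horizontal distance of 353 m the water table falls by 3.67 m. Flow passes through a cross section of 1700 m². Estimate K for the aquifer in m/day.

17.1

Hydraulic gradient i = Δh / L = 3.67 / 353 = 0.01040.
From Q = K·A·i, K = Q / (A·i) = 302 / (1700 × 0.01040) = 17.09 m/day.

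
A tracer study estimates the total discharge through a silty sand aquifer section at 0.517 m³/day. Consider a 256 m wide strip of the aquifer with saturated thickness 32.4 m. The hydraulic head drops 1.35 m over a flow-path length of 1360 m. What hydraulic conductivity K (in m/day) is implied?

Cross-sectional area A = 256 × 32.4 = 8294 m².
Hydraulic gradient i = Δh / L = 1.35 / 1360 = 0.0009926.
From Q = K·A·i, K = Q / (A·i) = 0.517 / (8294 × 0.0009926) = 0.06279 m/day.

0.0628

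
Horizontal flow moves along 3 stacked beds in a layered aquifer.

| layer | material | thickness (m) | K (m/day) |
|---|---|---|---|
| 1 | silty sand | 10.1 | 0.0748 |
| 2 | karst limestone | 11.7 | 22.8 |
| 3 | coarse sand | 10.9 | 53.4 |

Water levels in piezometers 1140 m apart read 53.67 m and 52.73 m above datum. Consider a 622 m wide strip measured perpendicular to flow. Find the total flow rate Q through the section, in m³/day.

436

Flow is parallel to layering, so each bed carries its own Darcy discharge and the transmissivities add.
Σ(K_i·b_i) = 0.0748×10.1 + 22.8×11.7 + 53.4×10.9 = 849.6 m²/day.
Hydraulic gradient i = (53.67 − 52.73) / 1140 = 0.94 / 1140 = 0.0008246.
Q = Σ(K_i·b_i) · W · i = 849.6 × 622 × 0.0008246 = 435.7 m³/day.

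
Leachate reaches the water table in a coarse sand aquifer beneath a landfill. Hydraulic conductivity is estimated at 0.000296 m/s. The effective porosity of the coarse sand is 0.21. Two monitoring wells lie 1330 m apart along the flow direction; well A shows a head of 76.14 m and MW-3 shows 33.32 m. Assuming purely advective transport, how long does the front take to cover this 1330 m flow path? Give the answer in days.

Convert K: 0.000296 m/s × 86400 = 25.57 m/day.
Hydraulic gradient i = (76.14 − 33.32) / 1330 = 42.82 / 1330 = 0.03220.
Darcy flux q = K · i = 25.57 × 0.03220 = 0.8234 m/day.
Seepage velocity v = q / n_e = 0.8234 / 0.21 = 3.921 m/day.
Travel time t = L / v = 1330 / 3.921 = 339.2 days.

339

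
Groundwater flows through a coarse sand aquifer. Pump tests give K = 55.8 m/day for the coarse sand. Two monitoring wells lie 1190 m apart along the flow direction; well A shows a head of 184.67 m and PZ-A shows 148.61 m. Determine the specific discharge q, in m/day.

Hydraulic gradient i = (184.67 − 148.61) / 1190 = 36.06 / 1190 = 0.03030.
Specific discharge q = K · i = 55.80 × 0.03030 = 1.691 m/day.

1.69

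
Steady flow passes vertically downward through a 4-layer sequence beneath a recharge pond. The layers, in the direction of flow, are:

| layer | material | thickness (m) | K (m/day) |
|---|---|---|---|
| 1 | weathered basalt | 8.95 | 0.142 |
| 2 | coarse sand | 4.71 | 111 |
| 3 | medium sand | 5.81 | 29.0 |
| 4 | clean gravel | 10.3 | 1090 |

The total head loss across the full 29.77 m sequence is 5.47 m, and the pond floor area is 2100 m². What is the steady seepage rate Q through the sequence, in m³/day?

Flow is perpendicular to layering, so the layers act in series and the equivalent K is the thickness-weighted harmonic mean.
Total thickness L = 8.95 + 4.71 + 5.81 + 10.3 = 29.77 m.
Σ(b_i/K_i) = 8.95/0.142 + 4.71/111 + 5.81/29.0 + 10.3/1090 = 63.28 d.
K_eq = L / Σ(b_i/K_i) = 29.77 / 63.28 = 0.4704 m/day.
Q = K_eq · A · (Δh/L) = 0.4704 × 2100 × (5.47/29.77) = 181.5 m³/day.

182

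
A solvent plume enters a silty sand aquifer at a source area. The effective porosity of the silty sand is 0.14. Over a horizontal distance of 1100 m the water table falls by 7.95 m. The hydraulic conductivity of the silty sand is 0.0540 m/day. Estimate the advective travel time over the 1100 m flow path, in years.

1080

Hydraulic gradient i = Δh / L = 7.95 / 1100 = 0.007227.
Darcy flux q = K · i = 0.05400 × 0.007227 = 0.0003903 m/day.
Seepage velocity v = q / n_e = 0.0003903 / 0.14 = 0.002788 m/day.
Travel time t = L / v = 1100 / 0.002788 = 3.946e+05 days = 1080 years.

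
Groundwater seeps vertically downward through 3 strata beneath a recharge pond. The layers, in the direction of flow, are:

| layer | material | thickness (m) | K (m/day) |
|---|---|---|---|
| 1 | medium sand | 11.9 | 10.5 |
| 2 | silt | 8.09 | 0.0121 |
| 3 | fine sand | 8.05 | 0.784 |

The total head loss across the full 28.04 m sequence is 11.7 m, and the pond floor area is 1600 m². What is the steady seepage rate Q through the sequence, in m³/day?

Flow is perpendicular to layering, so the layers act in series and the equivalent K is the thickness-weighted harmonic mean.
Total thickness L = 11.9 + 8.09 + 8.05 = 28.04 m.
Σ(b_i/K_i) = 11.9/10.5 + 8.09/0.0121 + 8.05/0.784 = 680.0 d.
K_eq = L / Σ(b_i/K_i) = 28.04 / 680.0 = 0.04124 m/day.
Q = K_eq · A · (Δh/L) = 0.04124 × 1600 × (11.7/28.04) = 27.53 m³/day.

27.5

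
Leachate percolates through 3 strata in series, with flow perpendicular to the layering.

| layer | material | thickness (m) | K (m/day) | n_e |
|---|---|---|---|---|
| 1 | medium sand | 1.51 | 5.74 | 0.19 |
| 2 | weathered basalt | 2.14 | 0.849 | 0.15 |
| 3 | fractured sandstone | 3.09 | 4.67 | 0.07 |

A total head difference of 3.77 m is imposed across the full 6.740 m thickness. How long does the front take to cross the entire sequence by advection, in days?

0.753

With flow normal to the layers, continuity requires the same specific discharge q through every layer.
Σ(b_i/K_i) = 1.51/5.74 + 2.14/0.849 + 3.09/4.67 = 3.445 d.
q = Δh / Σ(b_i/K_i) = 3.77 / 3.445 = 1.094 m/day.
In each layer the seepage velocity is v_i = q/n_i, so the layer transit time is t_i = b_i·n_i / q:
  layer 1 (medium sand): t_1 = 1.51 × 0.19 / 1.094 = 0.2622 d
  layer 2 (weathered basalt): t_2 = 2.14 × 0.15 / 1.094 = 0.2934 d
  layer 3 (fractured sandstone): t_3 = 3.09 × 0.07 / 1.094 = 0.1977 d
Total t = Σ t_i = 0.7532 days.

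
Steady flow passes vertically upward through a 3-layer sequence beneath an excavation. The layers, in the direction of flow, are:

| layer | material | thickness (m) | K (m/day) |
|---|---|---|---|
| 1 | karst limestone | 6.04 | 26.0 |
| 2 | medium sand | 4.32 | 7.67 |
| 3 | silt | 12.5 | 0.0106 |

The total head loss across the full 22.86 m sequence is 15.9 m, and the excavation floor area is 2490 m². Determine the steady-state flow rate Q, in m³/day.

33.6

Flow is perpendicular to layering, so the layers act in series and the equivalent K is the thickness-weighted harmonic mean.
Total thickness L = 6.04 + 4.32 + 12.5 = 22.86 m.
Σ(b_i/K_i) = 6.04/26.0 + 4.32/7.67 + 12.5/0.0106 = 1180 d.
K_eq = L / Σ(b_i/K_i) = 22.86 / 1180 = 0.01937 m/day.
Q = K_eq · A · (Δh/L) = 0.01937 × 2490 × (15.9/22.86) = 33.55 m³/day.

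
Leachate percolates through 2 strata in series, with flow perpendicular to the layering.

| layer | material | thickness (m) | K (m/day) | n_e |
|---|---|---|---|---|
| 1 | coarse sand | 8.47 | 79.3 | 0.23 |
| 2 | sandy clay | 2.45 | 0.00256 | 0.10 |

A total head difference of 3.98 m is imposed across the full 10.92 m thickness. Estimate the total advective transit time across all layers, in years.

1.44

With flow normal to the layers, continuity requires the same specific discharge q through every layer.
Σ(b_i/K_i) = 8.47/79.3 + 2.45/0.00256 = 957.1 d.
q = Δh / Σ(b_i/K_i) = 3.98 / 957.1 = 0.004158 m/day.
In each layer the seepage velocity is v_i = q/n_i, so the layer transit time is t_i = b_i·n_i / q:
  layer 1 (coarse sand): t_1 = 8.47 × 0.23 / 0.004158 = 468.5 d
  layer 2 (sandy clay): t_2 = 2.45 × 0.10 / 0.004158 = 58.92 d
Total t = Σ t_i = 527.4 days = 1.444 years.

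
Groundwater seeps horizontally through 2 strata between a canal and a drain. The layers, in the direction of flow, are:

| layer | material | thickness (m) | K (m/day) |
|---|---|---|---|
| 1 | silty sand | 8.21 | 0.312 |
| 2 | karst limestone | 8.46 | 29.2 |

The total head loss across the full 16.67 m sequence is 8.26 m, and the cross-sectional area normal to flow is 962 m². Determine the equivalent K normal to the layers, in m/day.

Flow is perpendicular to layering, so the layers act in series and the equivalent K is the thickness-weighted harmonic mean.
Total thickness L = 8.21 + 8.46 = 16.67 m.
Σ(b_i/K_i) = 8.21/0.312 + 8.46/29.2 = 26.60 d.
K_eq = L / Σ(b_i/K_i) = 16.67 / 26.60 = 0.6266 m/day.

0.627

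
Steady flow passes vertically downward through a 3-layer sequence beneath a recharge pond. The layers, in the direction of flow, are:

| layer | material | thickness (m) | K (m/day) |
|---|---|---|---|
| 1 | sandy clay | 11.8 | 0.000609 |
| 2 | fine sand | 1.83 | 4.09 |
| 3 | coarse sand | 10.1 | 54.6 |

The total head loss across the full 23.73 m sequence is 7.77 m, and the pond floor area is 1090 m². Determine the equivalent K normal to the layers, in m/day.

Flow is perpendicular to layering, so the layers act in series and the equivalent K is the thickness-weighted harmonic mean.
Total thickness L = 11.8 + 1.83 + 10.1 = 23.73 m.
Σ(b_i/K_i) = 11.8/0.000609 + 1.83/4.09 + 10.1/54.6 = 19377 d.
K_eq = L / Σ(b_i/K_i) = 23.73 / 19377 = 0.001225 m/day.

0.00122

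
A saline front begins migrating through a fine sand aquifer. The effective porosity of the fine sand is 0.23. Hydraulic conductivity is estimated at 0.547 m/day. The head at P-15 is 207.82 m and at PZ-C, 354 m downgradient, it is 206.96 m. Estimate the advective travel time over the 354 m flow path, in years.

Hydraulic gradient i = (207.82 − 206.96) / 354 = 0.86 / 354 = 0.002429.
Darcy flux q = K · i = 0.5470 × 0.002429 = 0.001329 m/day.
Seepage velocity v = q / n_e = 0.001329 / 0.23 = 0.005778 m/day.
Travel time t = L / v = 354 / 0.005778 = 61270 days = 167.7 years.

168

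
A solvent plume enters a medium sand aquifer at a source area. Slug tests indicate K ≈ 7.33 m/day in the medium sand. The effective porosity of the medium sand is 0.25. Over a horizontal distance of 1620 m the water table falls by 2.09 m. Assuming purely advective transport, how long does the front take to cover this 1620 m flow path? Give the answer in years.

117

Hydraulic gradient i = Δh / L = 2.09 / 1620 = 0.001290.
Darcy flux q = K · i = 7.330 × 0.001290 = 0.009457 m/day.
Seepage velocity v = q / n_e = 0.009457 / 0.25 = 0.03783 m/day.
Travel time t = L / v = 1620 / 0.03783 = 42827 days = 117.3 years.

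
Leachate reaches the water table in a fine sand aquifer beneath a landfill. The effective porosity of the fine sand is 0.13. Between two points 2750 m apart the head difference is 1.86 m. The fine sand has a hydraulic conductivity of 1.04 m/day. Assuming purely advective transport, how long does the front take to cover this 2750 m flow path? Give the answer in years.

1390

Hydraulic gradient i = Δh / L = 1.86 / 2750 = 0.0006764.
Darcy flux q = K · i = 1.040 × 0.0006764 = 0.0007034 m/day.
Seepage velocity v = q / n_e = 0.0007034 / 0.13 = 0.005411 m/day.
Travel time t = L / v = 2750 / 0.005411 = 5.082e+05 days = 1391 years.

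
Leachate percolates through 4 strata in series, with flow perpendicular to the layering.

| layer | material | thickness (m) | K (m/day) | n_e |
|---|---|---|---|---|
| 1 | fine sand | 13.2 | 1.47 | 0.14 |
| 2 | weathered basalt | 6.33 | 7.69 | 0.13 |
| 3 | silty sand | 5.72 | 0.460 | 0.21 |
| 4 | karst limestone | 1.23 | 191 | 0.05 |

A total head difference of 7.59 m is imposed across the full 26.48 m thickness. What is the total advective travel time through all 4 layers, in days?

11.5

With flow normal to the layers, continuity requires the same specific discharge q through every layer.
Σ(b_i/K_i) = 13.2/1.47 + 6.33/7.69 + 5.72/0.460 + 1.23/191 = 22.24 d.
q = Δh / Σ(b_i/K_i) = 7.59 / 22.24 = 0.3412 m/day.
In each layer the seepage velocity is v_i = q/n_i, so the layer transit time is t_i = b_i·n_i / q:
  layer 1 (fine sand): t_1 = 13.2 × 0.14 / 0.3412 = 5.416 d
  layer 2 (weathered basalt): t_2 = 6.33 × 0.13 / 0.3412 = 2.412 d
  layer 3 (silty sand): t_3 = 5.72 × 0.21 / 0.3412 = 3.520 d
  layer 4 (karst limestone): t_4 = 1.23 × 0.05 / 0.3412 = 0.1802 d
Total t = Σ t_i = 11.53 days.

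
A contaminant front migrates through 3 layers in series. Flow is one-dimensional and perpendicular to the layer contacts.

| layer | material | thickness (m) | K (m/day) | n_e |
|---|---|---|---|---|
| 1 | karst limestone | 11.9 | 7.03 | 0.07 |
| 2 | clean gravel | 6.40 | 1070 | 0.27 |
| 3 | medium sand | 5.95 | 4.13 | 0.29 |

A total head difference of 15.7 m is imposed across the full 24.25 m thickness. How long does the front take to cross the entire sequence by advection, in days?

With flow normal to the layers, continuity requires the same specific discharge q through every layer.
Σ(b_i/K_i) = 11.9/7.03 + 6.40/1070 + 5.95/4.13 = 3.139 d.
q = Δh / Σ(b_i/K_i) = 15.7 / 3.139 = 5.001 m/day.
In each layer the seepage velocity is v_i = q/n_i, so the layer transit time is t_i = b_i·n_i / q:
  layer 1 (karst limestone): t_1 = 11.9 × 0.07 / 5.001 = 0.1666 d
  layer 2 (clean gravel): t_2 = 6.40 × 0.27 / 5.001 = 0.3455 d
  layer 3 (medium sand): t_3 = 5.95 × 0.29 / 5.001 = 0.3450 d
Total t = Σ t_i = 0.8571 days.

0.857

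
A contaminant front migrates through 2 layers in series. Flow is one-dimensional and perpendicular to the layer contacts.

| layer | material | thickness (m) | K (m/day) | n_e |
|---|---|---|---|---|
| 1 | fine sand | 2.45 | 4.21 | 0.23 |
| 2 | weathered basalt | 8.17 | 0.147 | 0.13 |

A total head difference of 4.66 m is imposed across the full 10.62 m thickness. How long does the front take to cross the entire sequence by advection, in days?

19.6

With flow normal to the layers, continuity requires the same specific discharge q through every layer.
Σ(b_i/K_i) = 2.45/4.21 + 8.17/0.147 = 56.16 d.
q = Δh / Σ(b_i/K_i) = 4.66 / 56.16 = 0.08298 m/day.
In each layer the seepage velocity is v_i = q/n_i, so the layer transit time is t_i = b_i·n_i / q:
  layer 1 (fine sand): t_1 = 2.45 × 0.23 / 0.08298 = 6.791 d
  layer 2 (weathered basalt): t_2 = 8.17 × 0.13 / 0.08298 = 12.80 d
Total t = Σ t_i = 19.59 days.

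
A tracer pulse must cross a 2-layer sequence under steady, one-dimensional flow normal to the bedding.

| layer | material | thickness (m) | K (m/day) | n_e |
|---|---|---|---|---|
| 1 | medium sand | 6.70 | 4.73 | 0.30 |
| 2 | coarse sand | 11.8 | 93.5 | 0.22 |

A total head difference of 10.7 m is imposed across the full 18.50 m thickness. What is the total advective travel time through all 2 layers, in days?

0.664

With flow normal to the layers, continuity requires the same specific discharge q through every layer.
Σ(b_i/K_i) = 6.70/4.73 + 11.8/93.5 = 1.543 d.
q = Δh / Σ(b_i/K_i) = 10.7 / 1.543 = 6.936 m/day.
In each layer the seepage velocity is v_i = q/n_i, so the layer transit time is t_i = b_i·n_i / q:
  layer 1 (medium sand): t_1 = 6.70 × 0.30 / 6.936 = 0.2898 d
  layer 2 (coarse sand): t_2 = 11.8 × 0.22 / 6.936 = 0.3743 d
Total t = Σ t_i = 0.6641 days.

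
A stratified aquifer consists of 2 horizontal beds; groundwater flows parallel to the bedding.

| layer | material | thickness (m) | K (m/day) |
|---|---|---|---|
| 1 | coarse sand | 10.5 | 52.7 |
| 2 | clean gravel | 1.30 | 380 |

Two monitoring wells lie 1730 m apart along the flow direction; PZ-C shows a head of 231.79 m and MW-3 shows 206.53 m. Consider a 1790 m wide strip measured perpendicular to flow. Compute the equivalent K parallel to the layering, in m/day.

88.8

Flow is parallel to layering, so each bed carries its own Darcy discharge and the transmissivities add.
Σ(K_i·b_i) = 52.7×10.5 + 380×1.30 = 1047 m²/day.
Total thickness b = 11.80 m, so K_eq = Σ(K_i·b_i)/b = 88.76 m/day.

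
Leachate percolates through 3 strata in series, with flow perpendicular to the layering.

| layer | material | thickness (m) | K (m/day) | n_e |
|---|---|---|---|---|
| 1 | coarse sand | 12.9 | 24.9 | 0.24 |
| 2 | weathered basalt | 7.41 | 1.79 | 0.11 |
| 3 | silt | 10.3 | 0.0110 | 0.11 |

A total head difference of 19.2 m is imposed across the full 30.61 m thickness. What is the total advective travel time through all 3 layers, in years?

With flow normal to the layers, continuity requires the same specific discharge q through every layer.
Σ(b_i/K_i) = 12.9/24.9 + 7.41/1.79 + 10.3/0.0110 = 941.0 d.
q = Δh / Σ(b_i/K_i) = 19.2 / 941.0 = 0.02040 m/day.
In each layer the seepage velocity is v_i = q/n_i, so the layer transit time is t_i = b_i·n_i / q:
  layer 1 (coarse sand): t_1 = 12.9 × 0.24 / 0.02040 = 151.7 d
  layer 2 (weathered basalt): t_2 = 7.41 × 0.11 / 0.02040 = 39.95 d
  layer 3 (silt): t_3 = 10.3 × 0.11 / 0.02040 = 55.53 d
Total t = Σ t_i = 247.2 days = 0.6768 years.

0.677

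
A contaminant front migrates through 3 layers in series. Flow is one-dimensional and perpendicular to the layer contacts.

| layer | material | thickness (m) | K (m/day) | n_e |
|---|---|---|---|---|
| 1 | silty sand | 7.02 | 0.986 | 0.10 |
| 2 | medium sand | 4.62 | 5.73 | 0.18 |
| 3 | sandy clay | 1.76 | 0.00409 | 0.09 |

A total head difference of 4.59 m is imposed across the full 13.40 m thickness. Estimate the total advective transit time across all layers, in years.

With flow normal to the layers, continuity requires the same specific discharge q through every layer.
Σ(b_i/K_i) = 7.02/0.986 + 4.62/5.73 + 1.76/0.00409 = 438.2 d.
q = Δh / Σ(b_i/K_i) = 4.59 / 438.2 = 0.01047 m/day.
In each layer the seepage velocity is v_i = q/n_i, so the layer transit time is t_i = b_i·n_i / q:
  layer 1 (silty sand): t_1 = 7.02 × 0.10 / 0.01047 = 67.03 d
  layer 2 (medium sand): t_2 = 4.62 × 0.18 / 0.01047 = 79.40 d
  layer 3 (sandy clay): t_3 = 1.76 × 0.09 / 0.01047 = 15.12 d
Total t = Σ t_i = 161.5 days = 0.4423 years.

0.442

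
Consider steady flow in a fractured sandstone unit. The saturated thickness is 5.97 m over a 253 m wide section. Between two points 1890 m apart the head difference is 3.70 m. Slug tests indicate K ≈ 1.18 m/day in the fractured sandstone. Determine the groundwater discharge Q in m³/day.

3.49

Cross-sectional area A = 253 × 5.97 = 1510 m².
Hydraulic gradient i = Δh / L = 3.70 / 1890 = 0.001958.
Darcy's law: Q = K · A · i = 1.180 × 1510 × 0.001958 = 3.489 m³/day.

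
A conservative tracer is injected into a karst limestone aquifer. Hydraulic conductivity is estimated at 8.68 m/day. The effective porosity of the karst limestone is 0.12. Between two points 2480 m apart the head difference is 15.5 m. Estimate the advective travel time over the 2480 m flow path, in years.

15.0

Hydraulic gradient i = Δh / L = 15.5 / 2480 = 0.006250.
Darcy flux q = K · i = 8.680 × 0.006250 = 0.05425 m/day.
Seepage velocity v = q / n_e = 0.05425 / 0.12 = 0.4521 m/day.
Travel time t = L / v = 2480 / 0.4521 = 5486 days = 15.02 years.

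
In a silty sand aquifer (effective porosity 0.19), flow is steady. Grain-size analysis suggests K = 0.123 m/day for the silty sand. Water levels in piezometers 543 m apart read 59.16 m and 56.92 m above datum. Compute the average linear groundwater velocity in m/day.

Hydraulic gradient i = (59.16 − 56.92) / 543 = 2.24 / 543 = 0.004125.
Darcy flux q = K · i = 0.1230 × 0.004125 = 0.0005074 m/day.
Seepage velocity v = q / n_e = 0.0005074 / 0.19 = 0.002671 m/day.

0.00267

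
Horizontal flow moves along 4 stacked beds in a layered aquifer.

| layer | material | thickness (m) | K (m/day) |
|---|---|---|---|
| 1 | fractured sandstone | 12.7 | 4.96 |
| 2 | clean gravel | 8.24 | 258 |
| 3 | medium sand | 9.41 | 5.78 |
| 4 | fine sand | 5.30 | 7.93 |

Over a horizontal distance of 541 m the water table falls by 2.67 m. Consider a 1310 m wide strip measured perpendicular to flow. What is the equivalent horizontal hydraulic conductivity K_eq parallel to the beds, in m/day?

Flow is parallel to layering, so each bed carries its own Darcy discharge and the transmissivities add.
Σ(K_i·b_i) = 4.96×12.7 + 258×8.24 + 5.78×9.41 + 7.93×5.30 = 2285 m²/day.
Total thickness b = 35.65 m, so K_eq = Σ(K_i·b_i)/b = 64.10 m/day.

64.1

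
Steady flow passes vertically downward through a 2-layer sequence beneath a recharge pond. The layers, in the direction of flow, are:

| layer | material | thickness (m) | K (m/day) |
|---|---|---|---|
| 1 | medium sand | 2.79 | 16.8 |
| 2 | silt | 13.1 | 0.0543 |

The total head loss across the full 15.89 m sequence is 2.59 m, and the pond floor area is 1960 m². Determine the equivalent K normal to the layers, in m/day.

Flow is perpendicular to layering, so the layers act in series and the equivalent K is the thickness-weighted harmonic mean.
Total thickness L = 2.79 + 13.1 = 15.89 m.
Σ(b_i/K_i) = 2.79/16.8 + 13.1/0.0543 = 241.4 d.
K_eq = L / Σ(b_i/K_i) = 15.89 / 241.4 = 0.06582 m/day.

0.0658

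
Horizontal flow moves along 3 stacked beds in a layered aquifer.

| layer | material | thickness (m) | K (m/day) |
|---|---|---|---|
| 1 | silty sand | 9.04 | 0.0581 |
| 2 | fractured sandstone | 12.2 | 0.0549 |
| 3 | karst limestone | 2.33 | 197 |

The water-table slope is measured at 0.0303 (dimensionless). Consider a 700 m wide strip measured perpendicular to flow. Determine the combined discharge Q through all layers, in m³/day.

Flow is parallel to layering, so each bed carries its own Darcy discharge and the transmissivities add.
Σ(K_i·b_i) = 0.0581×9.04 + 0.0549×12.2 + 197×2.33 = 460.2 m²/day.
Hydraulic gradient i = 0.0303.
Q = Σ(K_i·b_i) · W · i = 460.2 × 700 × 0.03030 = 9761 m³/day.

9760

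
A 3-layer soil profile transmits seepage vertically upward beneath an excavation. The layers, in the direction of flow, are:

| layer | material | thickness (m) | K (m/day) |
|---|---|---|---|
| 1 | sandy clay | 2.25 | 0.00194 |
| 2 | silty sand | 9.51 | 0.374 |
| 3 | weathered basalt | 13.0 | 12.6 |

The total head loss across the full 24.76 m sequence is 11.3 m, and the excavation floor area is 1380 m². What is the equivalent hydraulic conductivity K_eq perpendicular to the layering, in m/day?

Flow is perpendicular to layering, so the layers act in series and the equivalent K is the thickness-weighted harmonic mean.
Total thickness L = 2.25 + 9.51 + 13.0 = 24.76 m.
Σ(b_i/K_i) = 2.25/0.00194 + 9.51/0.374 + 13.0/12.6 = 1186 d.
K_eq = L / Σ(b_i/K_i) = 24.76 / 1186 = 0.02087 m/day.

0.0209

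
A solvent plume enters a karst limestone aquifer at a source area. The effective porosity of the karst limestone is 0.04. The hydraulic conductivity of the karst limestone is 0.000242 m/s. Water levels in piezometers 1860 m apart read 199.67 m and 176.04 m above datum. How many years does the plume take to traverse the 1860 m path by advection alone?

0.767

Convert K: 0.000242 m/s × 86400 = 20.91 m/day.
Hydraulic gradient i = (199.67 − 176.04) / 1860 = 23.63 / 1860 = 0.01270.
Darcy flux q = K · i = 20.91 × 0.01270 = 0.2656 m/day.
Seepage velocity v = q / n_e = 0.2656 / 0.04 = 6.641 m/day.
Travel time t = L / v = 1860 / 6.641 = 280.1 days = 0.7668 years.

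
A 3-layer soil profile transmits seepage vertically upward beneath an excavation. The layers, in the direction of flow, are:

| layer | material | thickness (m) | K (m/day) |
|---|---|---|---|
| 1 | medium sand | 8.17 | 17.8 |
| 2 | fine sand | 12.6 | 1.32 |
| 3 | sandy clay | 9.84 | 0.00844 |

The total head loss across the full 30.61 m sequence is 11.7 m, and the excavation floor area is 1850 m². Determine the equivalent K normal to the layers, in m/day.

0.0260

Flow is perpendicular to layering, so the layers act in series and the equivalent K is the thickness-weighted harmonic mean.
Total thickness L = 8.17 + 12.6 + 9.84 = 30.61 m.
Σ(b_i/K_i) = 8.17/17.8 + 12.6/1.32 + 9.84/0.00844 = 1176 d.
K_eq = L / Σ(b_i/K_i) = 30.61 / 1176 = 0.02603 m/day.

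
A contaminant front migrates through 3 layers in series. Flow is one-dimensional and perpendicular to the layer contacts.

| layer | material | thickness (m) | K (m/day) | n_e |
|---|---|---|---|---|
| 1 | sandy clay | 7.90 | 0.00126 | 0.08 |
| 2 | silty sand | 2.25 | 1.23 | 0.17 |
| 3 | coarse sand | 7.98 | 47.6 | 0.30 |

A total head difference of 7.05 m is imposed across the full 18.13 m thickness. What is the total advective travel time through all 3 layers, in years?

With flow normal to the layers, continuity requires the same specific discharge q through every layer.
Σ(b_i/K_i) = 7.90/0.00126 + 2.25/1.23 + 7.98/47.6 = 6272 d.
q = Δh / Σ(b_i/K_i) = 7.05 / 6272 = 0.001124 m/day.
In each layer the seepage velocity is v_i = q/n_i, so the layer transit time is t_i = b_i·n_i / q:
  layer 1 (sandy clay): t_1 = 7.90 × 0.08 / 0.001124 = 562.2 d
  layer 2 (silty sand): t_2 = 2.25 × 0.17 / 0.001124 = 340.3 d
  layer 3 (coarse sand): t_3 = 7.98 × 0.30 / 0.001124 = 2130 d
Total t = Σ t_i = 3032 days = 8.302 years.

8.30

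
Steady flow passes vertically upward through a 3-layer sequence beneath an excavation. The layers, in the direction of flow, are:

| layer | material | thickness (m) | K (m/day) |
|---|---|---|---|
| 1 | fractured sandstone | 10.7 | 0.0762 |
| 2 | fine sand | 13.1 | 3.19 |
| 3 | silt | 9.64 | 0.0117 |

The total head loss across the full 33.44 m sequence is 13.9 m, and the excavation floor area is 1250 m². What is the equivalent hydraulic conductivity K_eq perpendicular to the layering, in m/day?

0.0345

Flow is perpendicular to layering, so the layers act in series and the equivalent K is the thickness-weighted harmonic mean.
Total thickness L = 10.7 + 13.1 + 9.64 = 33.44 m.
Σ(b_i/K_i) = 10.7/0.0762 + 13.1/3.19 + 9.64/0.0117 = 968.5 d.
K_eq = L / Σ(b_i/K_i) = 33.44 / 968.5 = 0.03453 m/day.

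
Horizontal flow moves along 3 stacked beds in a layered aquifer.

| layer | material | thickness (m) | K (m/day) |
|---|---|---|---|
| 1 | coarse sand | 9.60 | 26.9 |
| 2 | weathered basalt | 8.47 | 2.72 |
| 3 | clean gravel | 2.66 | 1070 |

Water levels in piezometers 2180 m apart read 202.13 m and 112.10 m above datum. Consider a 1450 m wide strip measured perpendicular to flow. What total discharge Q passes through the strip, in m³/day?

Flow is parallel to layering, so each bed carries its own Darcy discharge and the transmissivities add.
Σ(K_i·b_i) = 26.9×9.60 + 2.72×8.47 + 1070×2.66 = 3127 m²/day.
Hydraulic gradient i = (202.13 − 112.10) / 2180 = 90.03 / 2180 = 0.04130.
Q = Σ(K_i·b_i) · W · i = 3127 × 1450 × 0.04130 = 1.873e+05 m³/day.

187000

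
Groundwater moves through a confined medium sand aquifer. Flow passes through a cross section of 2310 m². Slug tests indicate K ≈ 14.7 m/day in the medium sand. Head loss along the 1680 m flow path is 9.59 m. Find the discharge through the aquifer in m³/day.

194

Hydraulic gradient i = Δh / L = 9.59 / 1680 = 0.005708.
Darcy's law: Q = K · A · i = 14.70 × 2310 × 0.005708 = 193.8 m³/day.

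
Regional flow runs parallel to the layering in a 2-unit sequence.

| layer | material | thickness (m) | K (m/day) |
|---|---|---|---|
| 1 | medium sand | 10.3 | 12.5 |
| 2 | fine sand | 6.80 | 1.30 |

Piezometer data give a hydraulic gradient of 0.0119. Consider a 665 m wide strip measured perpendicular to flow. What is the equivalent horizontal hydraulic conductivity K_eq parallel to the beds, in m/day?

Flow is parallel to layering, so each bed carries its own Darcy discharge and the transmissivities add.
Σ(K_i·b_i) = 12.5×10.3 + 1.30×6.80 = 137.6 m²/day.
Total thickness b = 17.10 m, so K_eq = Σ(K_i·b_i)/b = 8.046 m/day.

8.05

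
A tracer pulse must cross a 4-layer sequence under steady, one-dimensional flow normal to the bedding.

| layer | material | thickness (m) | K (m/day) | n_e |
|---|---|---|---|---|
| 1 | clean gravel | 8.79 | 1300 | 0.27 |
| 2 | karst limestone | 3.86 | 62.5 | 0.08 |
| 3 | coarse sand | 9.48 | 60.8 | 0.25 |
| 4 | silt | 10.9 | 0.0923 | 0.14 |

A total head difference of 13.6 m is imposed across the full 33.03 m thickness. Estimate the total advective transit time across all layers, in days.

57.2

With flow normal to the layers, continuity requires the same specific discharge q through every layer.
Σ(b_i/K_i) = 8.79/1300 + 3.86/62.5 + 9.48/60.8 + 10.9/0.0923 = 118.3 d.
q = Δh / Σ(b_i/K_i) = 13.6 / 118.3 = 0.1149 m/day.
In each layer the seepage velocity is v_i = q/n_i, so the layer transit time is t_i = b_i·n_i / q:
  layer 1 (clean gravel): t_1 = 8.79 × 0.27 / 0.1149 = 20.65 d
  layer 2 (karst limestone): t_2 = 3.86 × 0.08 / 0.1149 = 2.687 d
  layer 3 (coarse sand): t_3 = 9.48 × 0.25 / 0.1149 = 20.62 d
  layer 4 (silt): t_4 = 10.9 × 0.14 / 0.1149 = 13.28 d
Total t = Σ t_i = 57.23 days.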